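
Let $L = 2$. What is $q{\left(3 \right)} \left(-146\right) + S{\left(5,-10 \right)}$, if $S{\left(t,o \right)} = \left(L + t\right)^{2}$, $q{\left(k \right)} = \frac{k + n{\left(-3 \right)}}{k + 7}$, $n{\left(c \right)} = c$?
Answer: $49$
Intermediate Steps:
$q{\left(k \right)} = \frac{-3 + k}{7 + k}$ ($q{\left(k \right)} = \frac{k - 3}{k + 7} = \frac{-3 + k}{7 + k}$)
$S{\left(t,o \right)} = \left(2 + t\right)^{2}$
$q{\left(3 \right)} \left(-146\right) + S{\left(5,-10 \right)} = \frac{-3 + 3}{7 + 3} \left(-146\right) + \left(2 + 5\right)^{2} = \frac{1}{10} \cdot 0 \left(-146\right) + 7^{2} = \frac{1}{10} \cdot 0 \left(-146\right) + 49 = 0 \left(-146\right) + 49 = 0 + 49 = 49$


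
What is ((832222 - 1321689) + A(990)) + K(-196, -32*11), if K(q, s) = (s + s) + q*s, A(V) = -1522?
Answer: -422701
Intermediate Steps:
K(q, s) = 2*s + q*s
((832222 - 1321689) + A(990)) + K(-196, -32*11) = ((832222 - 1321689) - 1522) + (-32*11)*(2 - 196) = (-489467 - 1522) - 352*(-194) = -490989 + 68288 = -422701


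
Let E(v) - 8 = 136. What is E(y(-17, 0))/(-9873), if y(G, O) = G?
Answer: -16/1097 ≈ -0.014585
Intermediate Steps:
E(v) = 144 (E(v) = 8 + 136 = 144)
E(y(-17, 0))/(-9873) = 144/(-9873) = 144*(-1/9873) = -16/1097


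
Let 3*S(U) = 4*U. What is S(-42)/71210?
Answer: -28/35605 ≈ -0.00078641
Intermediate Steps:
S(U) = 4*U/3 (S(U) = (4*U)/3 = 4*U/3)
S(-42)/71210 = ((4/3)*(-42))/71210 = -56*1/71210 = -28/35605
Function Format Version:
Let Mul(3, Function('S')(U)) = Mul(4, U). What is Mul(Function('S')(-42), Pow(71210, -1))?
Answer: Rational(-28, 35605) ≈ -0.00078641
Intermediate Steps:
Function('S')(U) = Mul(Rational(4, 3), U) (Function('S')(U) = Mul(Rational(1, 3), Mul(4, U)) = Mul(Rational(4, 3), U))
Mul(Function('S')(-42), Pow(71210, -1)) = Mul(Mul(Rational(4, 3), -42), Pow(71210, -1)) = Mul(-56, Rational(1, 71210)) = Rational(-28, 35605)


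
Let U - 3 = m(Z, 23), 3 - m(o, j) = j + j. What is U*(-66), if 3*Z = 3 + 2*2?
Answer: 2640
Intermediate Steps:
Z = 7/3 (Z = (3 + 2*2)/3 = (3 + 4)/3 = (⅓)*7 = 7/3 ≈ 2.3333)
m(o, j) = 3 - 2*j (m(o, j) = 3 - (j + j) = 3 - 2*j)
U = -40 (U = 3 + (3 - 2*23) = 3 + (3 - 46) = 3 - 43 = -40)
U*(-66) = -40*(-66) = 2640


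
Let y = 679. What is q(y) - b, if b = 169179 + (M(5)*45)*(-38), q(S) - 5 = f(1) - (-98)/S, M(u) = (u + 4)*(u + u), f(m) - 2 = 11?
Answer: -1480303/97 ≈ -15261.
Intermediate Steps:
f(m) = 13 (f(m) = 2 + 11 = 13)
M(u) = 2*u*(4 + u) (M(u) = (4 + u)*(2*u) = 2*u*(4 + u))
q(S) = 18 + 98/S (q(S) = 5 + (13 - (-98)/S) = 5 + (13 + 98/S) = 18 + 98/S)
b = 15279 (b = 169179 + ((2*5*(4 + 5))*45)*(-38) = 169179 + ((2*5*9)*45)*(-38) = 169179 + (90*45)*(-38) = 169179 + 4050*(-38) = 169179 - 153900 = 15279)
q(y) - b = (18 + 98/679) - 1*15279 = (18 + 98*(1/679)) - 15279 = (18 + 14/97) - 15279 = 1760/97 - 15279 = -1480303/97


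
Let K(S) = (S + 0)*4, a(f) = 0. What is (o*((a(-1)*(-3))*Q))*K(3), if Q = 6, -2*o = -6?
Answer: 0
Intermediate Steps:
o = 3 (o = -1/2*(-6) = 3)
K(S) = 4*S (K(S) = S*4 = 4*S)
(o*((a(-1)*(-3))*Q))*K(3) = (3*((0*(-3))*6))*(4*3) = (3*(0*6))*12 = (3*0)*12 = 0*12 = 0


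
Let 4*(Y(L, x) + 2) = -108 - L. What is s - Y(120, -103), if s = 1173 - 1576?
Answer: -344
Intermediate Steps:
Y(L, x) = -29 - L/4 (Y(L, x) = -2 + (-108 - L)/4 = -2 + (-27 - L/4) = -29 - L/4)
s = -403
s - Y(120, -103) = -403 - (-29 - ¼*120) = -403 - (-29 - 30) = -403 - 1*(-59) = -403 + 59 = -344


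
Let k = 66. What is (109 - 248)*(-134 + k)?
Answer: 9452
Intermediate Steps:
(109 - 248)*(-134 + k) = (109 - 248)*(-134 + 66) = -139*(-68) = 9452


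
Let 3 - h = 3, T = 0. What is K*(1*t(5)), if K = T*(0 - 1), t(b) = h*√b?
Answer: 0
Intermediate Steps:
h = 0 (h = 3 - 1*3 = 3 - 3 = 0)
t(b) = 0 (t(b) = 0*√b = 0)
K = 0 (K = 0*(0 - 1) = 0*(-1) = 0)
K*(1*t(5)) = 0*(1*0) = 0*0 = 0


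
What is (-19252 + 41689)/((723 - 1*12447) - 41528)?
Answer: -22437/53252 ≈ -0.42134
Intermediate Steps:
(-19252 + 41689)/((723 - 1*12447) - 41528) = 22437/((723 - 12447) - 41528) = 22437/(-11724 - 41528) = 22437/(-53252) = 22437*(-1/53252) = -22437/53252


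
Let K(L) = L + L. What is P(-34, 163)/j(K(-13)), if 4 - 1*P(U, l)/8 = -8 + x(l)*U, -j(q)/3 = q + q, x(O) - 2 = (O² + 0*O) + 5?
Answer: 1807192/39 ≈ 46338.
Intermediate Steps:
K(L) = 2*L
x(O) = 7 + O² (x(O) = 2 + ((O² + 0*O) + 5) = 2 + ((O² + 0) + 5) = 2 + (O² + 5) = 2 + (5 + O²) = 7 + O²)
j(q) = -6*q (j(q) = -3*(q + q) = -6*q)
P(U, l) = 96 - 8*U*(7 + l²) (P(U, l) = 32 - 8*(-8 + (7 + l²)*U) = 32 - 8*(-8 + U*(7 + l²)) = 32 + (64 - 8*U*(7 + l²)) = 96 - 8*U*(7 + l²))
P(-34, 163)/j(K(-13)) = (96 - 8*(-34)*(7 + 163²))/((-12*(-13))) = (96 - 8*(-34)*(7 + 26569))/((-6*(-26))) = (96 - 8*(-34)*26576)/156 = (96 + 7228672)*(1/156) = 7228768*(1/156) = 1807192/39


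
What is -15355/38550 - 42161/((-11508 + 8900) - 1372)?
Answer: 31283873/3068580 ≈ 10.195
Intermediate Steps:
-15355/38550 - 42161/((-11508 + 8900) - 1372) = -15355*1/38550 - 42161/(-2608 - 1372) = -3071/7710 - 42161/(-3980) = -3071/7710 - 42161*(-1/3980) = -3071/7710 + 42161/3980 = 31283873/3068580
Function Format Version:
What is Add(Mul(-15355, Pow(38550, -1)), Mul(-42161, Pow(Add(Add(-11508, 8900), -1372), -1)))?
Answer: Rational(31283873, 3068580) ≈ 10.195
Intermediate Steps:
Add(Mul(-15355, Pow(38550, -1)), Mul(-42161, Pow(Add(Add(-11508, 8900), -1372), -1))) = Add(Mul(-15355, Rational(1, 38550)), Mul(-42161, Pow(Add(-2608, -1372), -1))) = Add(Rational(-3071, 7710), Mul(-42161, Pow(-3980, -1))) = Add(Rational(-3071, 7710), Mul(-42161, Rational(-1, 3980))) = Add(Rational(-3071, 7710), Rational(42161, 3980)) = Rational(31283873, 3068580)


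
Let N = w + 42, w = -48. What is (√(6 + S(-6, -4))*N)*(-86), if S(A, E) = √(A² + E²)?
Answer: 516*√(6 + 2*√13) ≈ 1875.5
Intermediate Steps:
N = -6 (N = -48 + 42 = -6)
(√(6 + S(-6, -4))*N)*(-86) = (√(6 + √((-6)² + (-4)²))*(-6))*(-86) = (√(6 + √(36 + 16))*(-6))*(-86) = (√(6 + √52)*(-6))*(-86) = (√(6 + 2*√13)*(-6))*(-86) = -6*√(6 + 2*√13)*(-86) = 516*√(6 + 2*√13)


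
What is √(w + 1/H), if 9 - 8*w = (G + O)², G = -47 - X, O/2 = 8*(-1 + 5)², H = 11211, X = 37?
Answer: I*√7434357537774/44844 ≈ 60.802*I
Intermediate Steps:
O = 256 (O = 2*(8*(-1 + 5)²) = 2*(8*4²) = 2*(8*16) = 2*128 = 256)
G = -84 (G = -47 - 1*37 = -47 - 37 = -84)
w = -29575/8 (w = 9/8 - (-84 + 256)²/8 = 9/8 - ⅛*172² = 9/8 - ⅛*29584 = 9/8 - 3698 = -29575/8 ≈ -3696.9)
√(w + 1/H) = √(-29575/8 + 1/11211) = √(-331565317/89688) = I*√7434357537774/44844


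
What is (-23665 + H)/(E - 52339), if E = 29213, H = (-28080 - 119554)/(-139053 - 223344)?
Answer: 8575977371/8380793022 ≈ 1.0233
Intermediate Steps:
H = 147634/362397 (H = -147634/(-362397) = -147634*(-1/362397) = 147634/362397 ≈ 0.40738)
(-23665 + H)/(E - 52339) = (-23665 + 147634/362397)/(29213 - 52339) = -8575977371/362397/(-23126) = -8575977371/362397*(-1/23126) = 8575977371/8380793022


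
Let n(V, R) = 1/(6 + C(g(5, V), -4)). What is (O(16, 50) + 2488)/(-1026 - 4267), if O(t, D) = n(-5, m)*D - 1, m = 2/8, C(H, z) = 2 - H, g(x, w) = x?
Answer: -7511/15879 ≈ -0.47301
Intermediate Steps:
m = ¼ (m = 2*(⅛) = ¼ ≈ 0.25000)
n(V, R) = ⅓ (n(V, R) = 1/(6 + (2 - 1*5)) = 1/(6 + (2 - 5)) = 1/(6 - 3) = 1/3 = ⅓)
O(t, D) = -1 + D/3 (O(t, D) = D/3 - 1 = -1 + D/3)
(O(16, 50) + 2488)/(-1026 - 4267) = ((-1 + (⅓)*50) + 2488)/(-1026 - 4267) = ((-1 + 50/3) + 2488)/(-5293) = (47/3 + 2488)*(-1/5293) = (7511/3)*(-1/5293) = -7511/15879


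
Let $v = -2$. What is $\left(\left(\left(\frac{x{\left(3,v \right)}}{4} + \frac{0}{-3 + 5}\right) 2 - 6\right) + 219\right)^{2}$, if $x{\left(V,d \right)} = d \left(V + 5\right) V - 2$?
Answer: $35344$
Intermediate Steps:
$x{\left(V,d \right)} = -2 + V d \left(5 + V\right)$ ($x{\left(V,d \right)} = d \left(5 + V\right) V - 2 = V d \left(5 + V\right) - 2 = -2 + V d \left(5 + V\right)$)
$\left(\left(\left(\frac{x{\left(3,v \right)}}{4} + \frac{0}{-3 + 5}\right) 2 - 6\right) + 219\right)^{2} = \left(\left(\left(\frac{-2 - 2 \cdot 3^{2} + 5 \cdot 3 \left(-2\right)}{4} + \frac{0}{-3 + 5}\right) 2 - 6\right) + 219\right)^{2} = \left(\left(\left(\left(-2 - 18 - 30\right) \frac{1}{4} + \frac{0}{2}\right) 2 - 6\right) + 219\right)^{2} = \left(\left(\left(\left(-2 - 18 - 30\right) \frac{1}{4} + 0 \cdot \frac{1}{2}\right) 2 - 6\right) + 219\right)^{2} = \left(\left(\left(\left(-50\right) \frac{1}{4} + 0\right) 2 - 6\right) + 219\right)^{2} = \left(\left(\left(- \frac{25}{2} + 0\right) 2 - 6\right) + 219\right)^{2} = \left(\left(\left(- \frac{25}{2}\right) 2 - 6\right) + 219\right)^{2} = \left(\left(-25 - 6\right) + 219\right)^{2} = \left(-31 + 219\right)^{2} = 188^{2} = 35344$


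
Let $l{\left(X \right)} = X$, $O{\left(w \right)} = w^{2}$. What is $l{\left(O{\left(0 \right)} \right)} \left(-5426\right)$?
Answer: $0$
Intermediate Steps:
$l{\left(O{\left(0 \right)} \right)} \left(-5426\right) = 0^{2} \left(-5426\right) = 0 \left(-5426\right) = 0$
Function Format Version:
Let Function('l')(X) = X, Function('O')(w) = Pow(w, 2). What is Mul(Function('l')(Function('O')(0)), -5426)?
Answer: 0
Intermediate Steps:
Mul(Function('l')(Function('O')(0)), -5426) = Mul(Pow(0, 2), -5426) = Mul(0, -5426) = 0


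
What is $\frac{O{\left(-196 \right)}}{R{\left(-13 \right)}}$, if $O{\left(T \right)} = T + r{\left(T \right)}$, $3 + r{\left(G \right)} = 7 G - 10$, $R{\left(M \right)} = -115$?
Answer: $\frac{1581}{115} \approx 13.748$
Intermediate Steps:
$r{\left(G \right)} = -13 + 7 G$ ($r{\left(G \right)} = -3 + \left(7 G - 10\right) = -3 + \left(-10 + 7 G\right) = -13 + 7 G$)
$O{\left(T \right)} = -13 + 8 T$ ($O{\left(T \right)} = T + \left(-13 + 7 T\right) = -13 + 8 T$)
$\frac{O{\left(-196 \right)}}{R{\left(-13 \right)}} = \frac{-13 + 8 \left(-196\right)}{-115} = \left(-13 - 1568\right) \left(- \frac{1}{115}\right) = \left(-1581\right) \left(- \frac{1}{115}\right) = \frac{1581}{115}$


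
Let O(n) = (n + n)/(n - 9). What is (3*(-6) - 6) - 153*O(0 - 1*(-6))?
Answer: 588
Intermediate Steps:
O(n) = 2*n/(-9 + n) (O(n) = (2*n)/(-9 + n) = 2*n/(-9 + n))
(3*(-6) - 6) - 153*O(0 - 1*(-6)) = (3*(-6) - 6) - 306*(0 - 1*(-6))/(-9 + (0 - 1*(-6))) = (-18 - 6) - 306*(0 + 6)/(-9 + (0 + 6)) = -24 - 306*6/(-9 + 6) = -24 - 306*6/(-3) = -24 - 306*6*(-1)/3 = -24 - 153*(-4) = -24 + 612 = 588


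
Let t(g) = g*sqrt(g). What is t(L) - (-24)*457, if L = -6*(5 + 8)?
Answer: 10968 - 78*I*sqrt(78) ≈ 10968.0 - 688.88*I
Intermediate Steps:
L = -78 (L = -6*13 = -78)
t(g) = g**(3/2)
t(L) - (-24)*457 = (-78)**(3/2) - (-24)*457 = -78*I*sqrt(78) - 1*(-10968) = -78*I*sqrt(78) + 10968 = 10968 - 78*I*sqrt(78)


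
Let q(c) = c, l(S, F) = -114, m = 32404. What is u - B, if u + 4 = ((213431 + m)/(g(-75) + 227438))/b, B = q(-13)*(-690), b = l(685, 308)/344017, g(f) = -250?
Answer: -105664307321/8633144 ≈ -12239.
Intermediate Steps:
b = -114/344017 ≈ -0.00033138
B = 8970 (B = -13*(-690) = 8970)
u = -28225005641/8633144 (u = -4 + ((213431 + 32404)/(-250 + 227438))/(-114/344017) = -4 + (245835/227188)*(-344017/114) = -4 - 28190473065/8633144 = -28225005641/8633144 ≈ -3269.4)
u - B = -28225005641/8633144 - 1*8970 = -28225005641/8633144 - 8970 = -105664307321/8633144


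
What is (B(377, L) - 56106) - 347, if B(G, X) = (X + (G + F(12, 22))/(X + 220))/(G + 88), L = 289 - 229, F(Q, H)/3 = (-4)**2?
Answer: -294006535/5208 ≈ -56453.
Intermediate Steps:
F(Q, H) = 48 (F(Q, H) = 3*(-4)**2 = 3*16 = 48)
L = 60
B(G, X) = (X + (48 + G)/(220 + X))/(88 + G) (B(G, X) = (X + (G + 48)/(X + 220))/(G + 88) = (X + (48 + G)/(220 + X))/(88 + G))
(B(377, L) - 56106) - 347 = ((48 + 377 + 60**2 + 220*60)/(19360 + 88*60 + 220*377 + 377*60) - 56106) - 347 = ((48 + 377 + 3600 + 13200)/(19360 + 5280 + 82940 + 22620) - 56106) - 347 = (17225/130200 - 56106) - 347 = ((1/130200)*17225 - 56106) - 347 = (689/5208 - 56106) - 347 = -292199359/5208 - 347 = -294006535/5208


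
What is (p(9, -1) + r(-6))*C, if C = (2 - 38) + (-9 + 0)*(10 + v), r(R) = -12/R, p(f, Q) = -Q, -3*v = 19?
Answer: -207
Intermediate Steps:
v = -19/3 (v = -1/3*19 = -19/3 ≈ -6.3333)
C = -69 (C = (2 - 38) + (-9 + 0)*(10 - 19/3) = -36 - 9*11/3 = -36 - 33 = -69)
(p(9, -1) + r(-6))*C = (-1*(-1) - 12/(-6))*(-69) = (1 - 12*(-1/6))*(-69) = (1 + 2)*(-69) = 3*(-69) = -207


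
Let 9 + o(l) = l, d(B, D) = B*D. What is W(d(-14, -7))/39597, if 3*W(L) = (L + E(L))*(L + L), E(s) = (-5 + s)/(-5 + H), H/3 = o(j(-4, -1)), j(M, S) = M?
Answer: 206731/1306701 ≈ 0.15821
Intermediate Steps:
o(l) = -9 + l
H = -39 (H = 3*(-9 - 4) = 3*(-13) = -39)
E(s) = 5/44 - s/44 (E(s) = (-5 + s)/(-5 - 39) = (-5 + s)/(-44) = (-5 + s)*(-1/44) = 5/44 - s/44)
W(L) = 2*L*(5/44 + 43*L/44)/3 (W(L) = ((L + (5/44 - L/44))*(L + L))/3 = ((5/44 + 43*L/44)*(2*L))/3 = (2*L*(5/44 + 43*L/44))/3 = 2*L*(5/44 + 43*L/44)/3)
W(d(-14, -7))/39597 = ((-14*(-7))*(5 + 43*(-14*(-7)))/66)/39597 = ((1/66)*98*(5 + 43*98))*(1/39597) = ((1/66)*98*(5 + 4214))*(1/39597) = ((1/66)*98*4219)*(1/39597) = (206731/33)*(1/39597) = 206731/1306701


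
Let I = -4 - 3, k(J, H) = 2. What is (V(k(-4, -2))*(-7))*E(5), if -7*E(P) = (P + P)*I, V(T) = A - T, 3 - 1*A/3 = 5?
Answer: 560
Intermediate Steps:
A = -6 (A = 9 - 3*5 = 9 - 15 = -6)
V(T) = -6 - T
I = -7
E(P) = 2*P (E(P) = -(P + P)*(-7)/7 = -2*P*(-7)/7 = -(-2)*P = 2*P)
(V(k(-4, -2))*(-7))*E(5) = ((-6 - 1*2)*(-7))*(2*5) = ((-6 - 2)*(-7))*10 = -8*(-7)*10 = 56*10 = 560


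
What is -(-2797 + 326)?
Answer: 2471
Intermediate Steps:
-(-2797 + 326) = -1*(-2471) = 2471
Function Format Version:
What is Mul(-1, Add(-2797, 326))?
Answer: 2471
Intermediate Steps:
Mul(-1, Add(-2797, 326)) = Mul(-1, -2471) = 2471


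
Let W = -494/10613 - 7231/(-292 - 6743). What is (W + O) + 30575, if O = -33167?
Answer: -27635973721/10666065 ≈ -2591.0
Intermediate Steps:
W = 10466759/10666065 (W = -494*1/10613 - 7231/(-7035) = -494/10613 - 7231*(-1/7035) = -494/10613 + 1033/1005 = 10466759/10666065 ≈ 0.98131)
(W + O) + 30575 = (10466759/10666065 - 33167) + 30575 = -353750911096/10666065 + 30575 = -27635973721/10666065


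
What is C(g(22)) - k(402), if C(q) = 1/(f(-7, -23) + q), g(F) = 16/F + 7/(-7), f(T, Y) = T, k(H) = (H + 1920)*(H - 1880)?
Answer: 274553269/80 ≈ 3.4319e+6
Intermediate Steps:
k(H) = (-1880 + H)*(1920 + H) (k(H) = (1920 + H)*(-1880 + H) = (-1880 + H)*(1920 + H))
g(F) = -1 + 16/F (g(F) = 16/F + 7*(-⅐) = 16/F - 1 = -1 + 16/F)
C(q) = 1/(-7 + q)
C(g(22)) - k(402) = 1/(-7 + (16 - 1*22)/22) - (-3609600 + 402² + 40*402) = 1/(-7 + (16 - 22)/22) - (-3609600 + 161604 + 16080) = 1/(-7 + (1/22)*(-6)) - 1*(-3431916) = 1/(-7 - 3/11) + 3431916 = 1/(-80/11) + 3431916 = -11/80 + 3431916 = 274553269/80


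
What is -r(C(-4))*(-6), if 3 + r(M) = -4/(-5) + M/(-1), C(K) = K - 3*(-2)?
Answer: -126/5 ≈ -25.200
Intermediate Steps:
C(K) = 6 + K (C(K) = K + 6 = 6 + K)
r(M) = -11/5 - M (r(M) = -3 + (-4/(-5) + M/(-1)) = -3 + (-4*(-⅕) + M*(-1)) = -3 + (⅘ - M) = -11/5 - M)
-r(C(-4))*(-6) = -(-11/5 - (6 - 4))*(-6) = -(-11/5 - 1*2)*(-6) = -(-11/5 - 2)*(-6) = -1*(-21/5)*(-6) = (21/5)*(-6) = -126/5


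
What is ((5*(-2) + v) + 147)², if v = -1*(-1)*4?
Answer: 19881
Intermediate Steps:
v = 4 (v = 1*4 = 4)
((5*(-2) + v) + 147)² = ((5*(-2) + 4) + 147)² = ((-10 + 4) + 147)² = (-6 + 147)² = 141² = 19881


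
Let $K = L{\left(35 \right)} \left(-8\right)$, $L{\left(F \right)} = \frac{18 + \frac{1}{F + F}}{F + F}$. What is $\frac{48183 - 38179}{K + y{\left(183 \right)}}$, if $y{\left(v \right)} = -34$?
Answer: $- \frac{3063725}{11043} \approx -277.44$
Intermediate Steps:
$L{\left(F \right)} = \frac{18 + \frac{1}{2 F}}{2 F}$
$K = - \frac{2522}{1225}$ ($K = \frac{1 + 36 \cdot 35}{4 \cdot 1225} \left(-8\right) = \frac{1}{4} \cdot \frac{1}{1225} \left(1 + 1260\right) \left(-8\right) = \frac{1}{4} \cdot \frac{1}{1225} \cdot 1261 \left(-8\right) = \frac{1261}{4900} \left(-8\right) = - \frac{2522}{1225} \approx -2.0588$)
$\frac{48183 - 38179}{K + y{\left(183 \right)}} = \frac{48183 - 38179}{- \frac{2522}{1225} - 34} = \frac{10004}{- \frac{44172}{1225}} = 10004 \left(- \frac{1225}{44172}\right) = - \frac{3063725}{11043}$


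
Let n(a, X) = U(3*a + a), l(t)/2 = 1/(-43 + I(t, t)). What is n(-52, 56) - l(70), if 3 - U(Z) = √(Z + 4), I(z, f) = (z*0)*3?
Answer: 131/43 - 2*I*√51 ≈ 3.0465 - 14.283*I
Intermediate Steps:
I(z, f) = 0 (I(z, f) = 0*3 = 0)
l(t) = -2/43 (l(t) = 2/(-43 + 0) = 2/(-43) = 2*(-1/43) = -2/43)
U(Z) = 3 - √(4 + Z) (U(Z) = 3 - √(Z + 4) = 3 - √(4 + Z))
n(a, X) = 3 - √(4 + 4*a) (n(a, X) = 3 - √(4 + (3*a + a)) = 3 - √(4 + 4*a))
n(-52, 56) - l(70) = (3 - 2*√(1 - 52)) - 1*(-2/43) = (3 - 2*I*√51) + 2/43 = 131/43 - 2*I*√51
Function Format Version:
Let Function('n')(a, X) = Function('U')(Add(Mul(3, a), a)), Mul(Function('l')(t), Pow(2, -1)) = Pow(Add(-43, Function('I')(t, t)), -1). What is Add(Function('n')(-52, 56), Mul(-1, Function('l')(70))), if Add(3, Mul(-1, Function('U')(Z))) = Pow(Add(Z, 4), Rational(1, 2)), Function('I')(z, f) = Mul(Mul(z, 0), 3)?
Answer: Add(Rational(131, 43), Mul(-2, I, Pow(51, Rational(1, 2)))) ≈ Add(3.0465, Mul(-14.283, I))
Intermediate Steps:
Function('I')(z, f) = 0 (Function('I')(z, f) = Mul(0, 3) = 0)
Function('l')(t) = Rational(-2, 43) (Function('l')(t) = Mul(2, Pow(Add(-43, 0), -1)) = Mul(2, Pow(-43, -1)) = Mul(2, Rational(-1, 43)) = Rational(-2, 43))
Function('U')(Z) = Add(3, Mul(-1, Pow(Add(4, Z), Rational(1, 2)))) (Function('U')(Z) = Add(3, Mul(-1, Pow(Add(Z, 4), Rational(1, 2)))) = Add(3, Mul(-1, Pow(Add(4, Z), Rational(1, 2)))))
Function('n')(a, X) = Add(3, Mul(-1, Pow(Add(4, Mul(4, a)), Rational(1, 2)))) (Function('n')(a, X) = Add(3, Mul(-1, Pow(Add(4, Add(Mul(3, a), a)), Rational(1, 2)))) = Add(3, Mul(-1, Pow(Add(4, Mul(4, a)), Rational(1, 2)))))
Add(Function('n')(-52, 56), Mul(-1, Function('l')(70))) = Add(Add(3, Mul(-2, Pow(Add(1, -52), Rational(1, 2)))), Mul(-1, Rational(-2, 43))) = Add(Add(3, Mul(-2, Pow(-51, Rational(1, 2)))), Rational(2, 43)) = Add(Add(3, Mul(-2, Mul(I, Pow(51, Rational(1, 2))))), Rational(2, 43)) = Add(Add(3, Mul(-2, I, Pow(51, Rational(1, 2)))), Rational(2, 43)) = Add(Rational(131, 43), Mul(-2, I, Pow(51, Rational(1, 2))))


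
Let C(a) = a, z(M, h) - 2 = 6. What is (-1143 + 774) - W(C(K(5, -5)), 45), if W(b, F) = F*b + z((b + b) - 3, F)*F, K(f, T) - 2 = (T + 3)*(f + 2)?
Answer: -189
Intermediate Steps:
z(M, h) = 8 (z(M, h) = 2 + 6 = 8)
K(f, T) = 2 + (2 + f)*(3 + T) (K(f, T) = 2 + (T + 3)*(f + 2) = 2 + (3 + T)*(2 + f) = 2 + (2 + f)*(3 + T))
W(b, F) = 8*F + F*b (W(b, F) = F*b + 8*F = 8*F + F*b)
(-1143 + 774) - W(C(K(5, -5)), 45) = (-1143 + 774) - 45*(8 + (8 + 2*(-5) + 3*5 - 5*5)) = -369 - 45*(8 + (8 - 10 + 15 - 25)) = -369 - 45*(8 - 12) = -369 - 45*(-4) = -369 - 1*(-180) = -369 + 180 = -189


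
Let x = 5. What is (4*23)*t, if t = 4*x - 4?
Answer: 1472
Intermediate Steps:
t = 16 (t = 4*5 - 4 = 20 - 4 = 16)
(4*23)*t = (4*23)*16 = 92*16 = 1472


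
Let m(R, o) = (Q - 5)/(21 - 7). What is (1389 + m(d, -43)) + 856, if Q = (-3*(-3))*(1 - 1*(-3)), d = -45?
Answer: 31461/14 ≈ 2247.2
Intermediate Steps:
Q = 36 (Q = 9*(1 + 3) = 9*4 = 36)
m(R, o) = 31/14 (m(R, o) = (36 - 5)/(21 - 7) = 31/14)
(1389 + m(d, -43)) + 856 = (1389 + 31/14) + 856 = 19477/14 + 856 = 31461/14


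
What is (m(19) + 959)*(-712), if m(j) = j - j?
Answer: -682808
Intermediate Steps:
m(j) = 0
(m(19) + 959)*(-712) = (0 + 959)*(-712) = 959*(-712) = -682808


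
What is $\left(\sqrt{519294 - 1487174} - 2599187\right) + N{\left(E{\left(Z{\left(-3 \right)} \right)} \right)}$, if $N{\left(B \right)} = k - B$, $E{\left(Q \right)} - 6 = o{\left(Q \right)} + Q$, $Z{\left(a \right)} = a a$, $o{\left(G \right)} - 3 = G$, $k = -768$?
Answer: $-2599982 + 2 i \sqrt{241970} \approx -2.6 \cdot 10^{6} + 983.81 i$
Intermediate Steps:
$o{\left(G \right)} = 3 + G$
$Z{\left(a \right)} = a^{2}$
$E{\left(Q \right)} = 9 + 2 Q$ ($E{\left(Q \right)} = 6 + \left(\left(3 + Q\right) + Q\right) = 6 + \left(3 + 2 Q\right) = 9 + 2 Q$)
$N{\left(B \right)} = -768 - B$
$\left(\sqrt{519294 - 1487174} - 2599187\right) + N{\left(E{\left(Z{\left(-3 \right)} \right)} \right)} = \left(\sqrt{519294 - 1487174} - 2599187\right) - \left(777 + 18\right) = \left(\sqrt{-967880} - 2599187\right) - \left(777 + 18\right) = \left(2 i \sqrt{241970} - 2599187\right) - 795 = \left(-2599187 + 2 i \sqrt{241970}\right) - 795 = -2599982 + 2 i \sqrt{241970}$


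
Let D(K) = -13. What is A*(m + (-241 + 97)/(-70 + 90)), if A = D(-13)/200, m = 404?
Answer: -3224/125 ≈ -25.792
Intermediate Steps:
A = -13/200 ≈ -0.065000
A*(m + (-241 + 97)/(-70 + 90)) = -13*(404 + (-241 + 97)/(-70 + 90))/200 = -13*(404 - 144/20)/200 = -13*(404 - 144*1/20)/200 = -13*(404 - 36/5)/200 = -13/200*1984/5 = -3224/125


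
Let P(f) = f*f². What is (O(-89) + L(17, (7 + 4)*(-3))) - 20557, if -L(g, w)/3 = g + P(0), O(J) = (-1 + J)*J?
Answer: -12598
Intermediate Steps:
O(J) = J*(-1 + J)
P(f) = f³
L(g, w) = -3*g (L(g, w) = -3*(g + 0³) = -3*(g + 0) = -3*g)
(O(-89) + L(17, (7 + 4)*(-3))) - 20557 = (-89*(-1 - 89) - 3*17) - 20557 = (-89*(-90) - 51) - 20557 = (8010 - 51) - 20557 = 7959 - 20557 = -12598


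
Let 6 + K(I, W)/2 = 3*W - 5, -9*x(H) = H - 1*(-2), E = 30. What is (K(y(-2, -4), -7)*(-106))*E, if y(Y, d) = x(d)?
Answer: 203520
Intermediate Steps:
x(H) = -2/9 - H/9 (x(H) = -(H - 1*(-2))/9 = -(H + 2)/9 = -(2 + H)/9 = -2/9 - H/9)
y(Y, d) = -2/9 - d/9
K(I, W) = -22 + 6*W (K(I, W) = -12 + 2*(3*W - 5) = -12 + 2*(-5 + 3*W) = -12 + (-10 + 6*W) = -22 + 6*W)
(K(y(-2, -4), -7)*(-106))*E = ((-22 + 6*(-7))*(-106))*30 = ((-22 - 42)*(-106))*30 = -64*(-106)*30 = 6784*30 = 203520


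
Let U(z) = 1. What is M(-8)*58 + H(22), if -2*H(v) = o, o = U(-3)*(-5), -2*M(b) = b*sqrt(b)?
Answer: 5/2 + 464*I*sqrt(2) ≈ 2.5 + 656.2*I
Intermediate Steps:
M(b) = -b**(3/2)/2 (M(b) = -b*sqrt(b)/2 = -b**(3/2)/2)
o = -5 (o = 1*(-5) = -5)
H(v) = 5/2 (H(v) = -1/2*(-5) = 5/2)
M(-8)*58 + H(22) = -(-8)*I*sqrt(2)*58 + 5/2 = (8*I*sqrt(2))*58 + 5/2 = 464*I*sqrt(2) + 5/2 = 5/2 + 464*I*sqrt(2)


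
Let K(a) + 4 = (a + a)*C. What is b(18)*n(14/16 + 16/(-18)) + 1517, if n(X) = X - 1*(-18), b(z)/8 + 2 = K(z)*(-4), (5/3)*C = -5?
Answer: 591223/9 ≈ 65692.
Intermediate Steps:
C = -3 (C = (3/5)*(-5) = -3)
K(a) = -4 - 6*a (K(a) = -4 + (a + a)*(-3) = -4 + (2*a)*(-3) = -4 - 6*a)
b(z) = 112 + 192*z (b(z) = -16 + 8*((-4 - 6*z)*(-4)) = -16 + 8*(16 + 24*z) = -16 + (128 + 192*z) = 112 + 192*z)
n(X) = 18 + X (n(X) = X + 18 = 18 + X)
b(18)*n(14/16 + 16/(-18)) + 1517 = (112 + 192*18)*(18 + (14/16 + 16/(-18))) + 1517 = (112 + 3456)*(18 + (14*(1/16) + 16*(-1/18))) + 1517 = 3568*(18 + (7/8 - 8/9)) + 1517 = 3568*(18 - 1/72) + 1517 = 3568*(1295/72) + 1517 = 577570/9 + 1517 = 591223/9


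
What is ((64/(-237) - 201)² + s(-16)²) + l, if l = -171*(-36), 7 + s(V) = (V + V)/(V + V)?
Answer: 2623183849/56169 ≈ 46702.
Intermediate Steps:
s(V) = -6 (s(V) = -7 + (V + V)/(V + V) = -7 + (2*V)/((2*V)) = -7 + (2*V)*(1/(2*V)) = -7 + 1 = -6)
l = 6156
((64/(-237) - 201)² + s(-16)²) + l = ((64/(-237) - 201)² + (-6)²) + 6156 = ((64*(-1/237) - 201)² + 36) + 6156 = ((-64/237 - 201)² + 36) + 6156 = ((-47701/237)² + 36) + 6156 = (2275385401/56169 + 36) + 6156 = 2277407485/56169 + 6156 = 2623183849/56169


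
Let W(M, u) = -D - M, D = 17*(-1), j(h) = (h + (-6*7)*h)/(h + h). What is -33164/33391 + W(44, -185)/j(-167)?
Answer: 443390/1369031 ≈ 0.32387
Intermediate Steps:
j(h) = -41/2 (j(h) = (h - 42*h)/((2*h)) = (-41*h)*(1/(2*h)) = -41/2)
D = -17
W(M, u) = 17 - M (W(M, u) = -1*(-17) - M = 17 - M)
-33164/33391 + W(44, -185)/j(-167) = -33164/33391 + (17 - 1*44)/(-41/2) = -33164*1/33391 + (17 - 44)*(-2/41) = -33164/33391 - 27*(-2/41) = -33164/33391 + 54/41 = 443390/1369031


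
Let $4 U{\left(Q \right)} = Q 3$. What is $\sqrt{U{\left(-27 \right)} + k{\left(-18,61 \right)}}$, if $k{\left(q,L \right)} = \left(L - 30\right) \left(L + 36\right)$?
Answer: $\frac{\sqrt{11947}}{2} \approx 54.651$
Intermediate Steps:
$k{\left(q,L \right)} = \left(-30 + L\right) \left(36 + L\right)$
$U{\left(Q \right)} = \frac{3 Q}{4}$ ($U{\left(Q \right)} = \frac{Q 3}{4} = \frac{3 Q}{4}$)
$\sqrt{U{\left(-27 \right)} + k{\left(-18,61 \right)}} = \sqrt{\frac{3}{4} \left(-27\right) + \left(-1080 + 61^{2} + 6 \cdot 61\right)} = \sqrt{- \frac{81}{4} + \left(-1080 + 3721 + 366\right)} = \sqrt{- \frac{81}{4} + 3007} = \sqrt{\frac{11947}{4}} = \frac{\sqrt{11947}}{2}$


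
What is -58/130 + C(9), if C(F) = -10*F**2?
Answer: -52679/65 ≈ -810.45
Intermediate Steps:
-58/130 + C(9) = -58/130 - 10*9**2 = (1/130)*(-58) - 10*81 = -29/65 - 810 = -52679/65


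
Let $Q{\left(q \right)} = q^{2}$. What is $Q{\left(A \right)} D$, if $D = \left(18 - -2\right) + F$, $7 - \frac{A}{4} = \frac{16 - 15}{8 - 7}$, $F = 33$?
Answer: $30528$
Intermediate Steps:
$A = 24$ ($A = 28 - 4 \frac{16 - 15}{8 - 7} = 28 - 4 \cdot 1 \cdot 1^{-1} = 28 - 4 \cdot 1 \cdot 1 = 28 - 4 = 24$)
$D = 53$ ($D = \left(18 - -2\right) + 33 = \left(18 + 2\right) + 33 = 20 + 33 = 53$)
$Q{\left(A \right)} D = 24^{2} \cdot 53 = 576 \cdot 53 = 30528$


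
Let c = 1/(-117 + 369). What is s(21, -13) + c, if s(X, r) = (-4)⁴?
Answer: 64513/252 ≈ 256.00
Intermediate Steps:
s(X, r) = 256
c = 1/252 ≈ 0.0039683
s(21, -13) + c = 256 + 1/252 = 64513/252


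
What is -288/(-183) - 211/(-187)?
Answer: 30823/11407 ≈ 2.7021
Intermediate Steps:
-288/(-183) - 211/(-187) = -288*(-1/183) - 211*(-1/187) = 96/61 + 211/187 = 30823/11407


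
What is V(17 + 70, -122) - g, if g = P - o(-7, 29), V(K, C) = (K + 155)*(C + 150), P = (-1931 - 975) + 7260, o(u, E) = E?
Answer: 2451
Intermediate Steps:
P = 4354 (P = -2906 + 7260 = 4354)
V(K, C) = (150 + C)*(155 + K) (V(K, C) = (155 + K)*(150 + C) = (150 + C)*(155 + K))
g = 4325 (g = 4354 - 1*29 = 4354 - 29 = 4325)
V(17 + 70, -122) - g = (23250 + 150*(17 + 70) + 155*(-122) - 122*(17 + 70)) - 1*4325 = (23250 + 150*87 - 18910 - 122*87) - 4325 = (23250 + 13050 - 18910 - 10614) - 4325 = 6776 - 4325 = 2451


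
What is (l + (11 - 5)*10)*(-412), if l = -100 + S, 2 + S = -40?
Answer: 33784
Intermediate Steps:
S = -42 (S = -2 - 40 = -42)
l = -142 (l = -100 - 42 = -142)
(l + (11 - 5)*10)*(-412) = (-142 + (11 - 5)*10)*(-412) = (-142 + 6*10)*(-412) = (-142 + 60)*(-412) = -82*(-412) = 33784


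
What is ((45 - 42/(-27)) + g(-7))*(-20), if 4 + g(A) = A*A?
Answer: -16480/9 ≈ -1831.1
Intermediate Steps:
g(A) = -4 + A² (g(A) = -4 + A*A = -4 + A²)
((45 - 42/(-27)) + g(-7))*(-20) = ((45 - 42/(-27)) + (-4 + (-7)²))*(-20) = ((45 - 42*(-1)/27) + (-4 + 49))*(-20) = ((45 - 1*(-14/9)) + 45)*(-20) = ((45 + 14/9) + 45)*(-20) = (419/9 + 45)*(-20) = (824/9)*(-20) = -16480/9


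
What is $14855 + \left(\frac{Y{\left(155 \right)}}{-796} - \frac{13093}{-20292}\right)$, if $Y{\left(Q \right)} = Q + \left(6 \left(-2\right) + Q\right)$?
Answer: $\frac{59987188093}{4038108} \approx 14855.0$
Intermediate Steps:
$Y{\left(Q \right)} = -12 + 2 Q$ ($Y{\left(Q \right)} = Q + \left(-12 + Q\right) = -12 + 2 Q$)
$14855 + \left(\frac{Y{\left(155 \right)}}{-796} - \frac{13093}{-20292}\right) = 14855 + \left(\frac{-12 + 2 \cdot 155}{-796} - \frac{13093}{-20292}\right) = 14855 + \left(\left(-12 + 310\right) \left(- \frac{1}{796}\right) - - \frac{13093}{20292}\right) = 14855 + \left(298 \left(- \frac{1}{796}\right) + \frac{13093}{20292}\right) = 14855 + \left(- \frac{149}{398} + \frac{13093}{20292}\right) = 14855 + \frac{1093753}{4038108} = \frac{59987188093}{4038108}$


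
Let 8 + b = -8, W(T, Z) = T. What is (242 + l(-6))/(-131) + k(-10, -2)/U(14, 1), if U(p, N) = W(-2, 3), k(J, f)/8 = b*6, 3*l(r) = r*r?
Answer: 50050/131 ≈ 382.06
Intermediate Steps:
b = -16 (b = -8 - 8 = -16)
l(r) = r²/3 (l(r) = (r*r)/3 = r²/3)
k(J, f) = -768 (k(J, f) = 8*(-16*6) = 8*(-96) = -768)
U(p, N) = -2
(242 + l(-6))/(-131) + k(-10, -2)/U(14, 1) = (242 + (⅓)*(-6)²)/(-131) - 768/(-2) = (242 + (⅓)*36)*(-1/131) - 768*(-½) = (242 + 12)*(-1/131) + 384 = 254*(-1/131) + 384 = -254/131 + 384 = 50050/131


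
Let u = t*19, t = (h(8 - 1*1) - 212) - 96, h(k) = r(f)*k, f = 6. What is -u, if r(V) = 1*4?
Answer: 5320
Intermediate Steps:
r(V) = 4
h(k) = 4*k
t = -280 (t = (4*(8 - 1*1) - 212) - 96 = (4*(8 - 1) - 212) - 96 = (4*7 - 212) - 96 = (28 - 212) - 96 = -184 - 96 = -280)
u = -5320 (u = -280*19 = -5320)
-u = -1*(-5320) = 5320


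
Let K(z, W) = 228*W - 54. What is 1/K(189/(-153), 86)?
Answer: 1/19554 ≈ 5.1140e-5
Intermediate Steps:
K(z, W) = -54 + 228*W
1/K(189/(-153), 86) = 1/(-54 + 228*86) = 1/(-54 + 19608) = 1/19554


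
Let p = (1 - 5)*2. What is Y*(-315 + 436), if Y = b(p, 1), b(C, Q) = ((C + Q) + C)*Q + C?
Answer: -2783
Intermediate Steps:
p = -8 (p = -4*2 = -8)
b(C, Q) = C + Q*(Q + 2*C) (b(C, Q) = (Q + 2*C)*Q + C = Q*(Q + 2*C) + C = C + Q*(Q + 2*C))
Y = -23 (Y = -8 + 1² + 2*(-8)*1 = -8 + 1 - 16 = -23)
Y*(-315 + 436) = -23*(-315 + 436) = -23*121 = -2783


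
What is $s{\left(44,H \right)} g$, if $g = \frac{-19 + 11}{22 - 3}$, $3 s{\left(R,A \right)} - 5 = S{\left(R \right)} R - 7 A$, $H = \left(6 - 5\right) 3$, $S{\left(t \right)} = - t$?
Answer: $\frac{15616}{57} \approx 273.96$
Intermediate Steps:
$H = 3$ ($H = 1 \cdot 3 = 3$)
$s{\left(R,A \right)} = \frac{5}{3} - \frac{7 A}{3} - \frac{R^{2}}{3}$ ($s{\left(R,A \right)} = \frac{5}{3} + \frac{- R R - 7 A}{3} = \frac{5}{3} + \frac{- R^{2} - 7 A}{3} = \frac{5}{3} - \left(\frac{R^{2}}{3} + \frac{7 A}{3}\right) = \frac{5}{3} - \frac{7 A}{3} - \frac{R^{2}}{3}$)
$g = - \frac{8}{19} \approx -0.42105$
$s{\left(44,H \right)} g = \left(\frac{5}{3} - 7 - \frac{44^{2}}{3}\right) \left(- \frac{8}{19}\right) = \left(\frac{5}{3} - 7 - \frac{1936}{3}\right) \left(- \frac{8}{19}\right) = \left(- \frac{1952}{3}\right) \left(- \frac{8}{19}\right) = \frac{15616}{57}$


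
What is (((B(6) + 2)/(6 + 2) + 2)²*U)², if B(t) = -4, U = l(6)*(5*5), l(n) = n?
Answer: 13505625/64 ≈ 2.1103e+5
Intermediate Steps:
U = 150 (U = 6*(5*5) = 6*25 = 150)
(((B(6) + 2)/(6 + 2) + 2)²*U)² = (((-4 + 2)/(6 + 2) + 2)²*150)² = ((-2/8 + 2)²*150)² = ((-2*⅛ + 2)²*150)² = ((-¼ + 2)²*150)² = ((7/4)²*150)² = ((49/16)*150)² = (3675/8)² = 13505625/64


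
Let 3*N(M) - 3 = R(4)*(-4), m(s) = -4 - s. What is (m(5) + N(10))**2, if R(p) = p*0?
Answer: 64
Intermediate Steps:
R(p) = 0
N(M) = 1 (N(M) = 1 + (0*(-4))/3 = 1 + (1/3)*0 = 1 + 0 = 1)
(m(5) + N(10))**2 = ((-4 - 1*5) + 1)**2 = ((-4 - 5) + 1)**2 = (-9 + 1)**2 = (-8)**2 = 64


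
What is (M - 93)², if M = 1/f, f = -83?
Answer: 59598400/6889 ≈ 8651.2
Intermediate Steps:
M = -1/83 (M = 1/(-83) = -1/83 ≈ -0.012048)
(M - 93)² = (-1/83 - 93)² = (-7720/83)² = 59598400/6889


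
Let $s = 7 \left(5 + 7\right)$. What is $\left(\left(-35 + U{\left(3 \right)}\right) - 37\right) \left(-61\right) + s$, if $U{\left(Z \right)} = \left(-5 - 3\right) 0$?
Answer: $4476$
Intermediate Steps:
$U{\left(Z \right)} = 0$ ($U{\left(Z \right)} = \left(-8\right) 0 = 0$)
$s = 84$ ($s = 7 \cdot 12 = 84$)
$\left(\left(-35 + U{\left(3 \right)}\right) - 37\right) \left(-61\right) + s = \left(\left(-35 + 0\right) - 37\right) \left(-61\right) + 84 = \left(-35 - 37\right) \left(-61\right) + 84 = \left(-72\right) \left(-61\right) + 84 = 4392 + 84 = 4476$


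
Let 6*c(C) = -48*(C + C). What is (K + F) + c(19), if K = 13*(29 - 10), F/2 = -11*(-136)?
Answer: 2935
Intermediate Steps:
c(C) = -16*C (c(C) = (-48*(C + C))/6 = (-96*C)/6 = -16*C)
F = 2992 (F = 2*(-11*(-136)) = 2*1496 = 2992)
K = 247 (K = 13*19 = 247)
(K + F) + c(19) = (247 + 2992) - 16*19 = 3239 - 304 = 2935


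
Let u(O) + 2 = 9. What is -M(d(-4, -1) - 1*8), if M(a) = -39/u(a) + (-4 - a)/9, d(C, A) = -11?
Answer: 82/21 ≈ 3.9048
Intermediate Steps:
u(O) = 7 (u(O) = -2 + 9 = 7)
M(a) = -379/63 - a/9 (M(a) = -39/7 + (-4 - a)/9 = -39*⅐ + (-4 - a)*(⅑) = -39/7 + (-4/9 - a/9) = -379/63 - a/9)
-M(d(-4, -1) - 1*8) = -(-379/63 - (-11 - 1*8)/9) = -(-379/63 - (-11 - 8)/9) = -(-379/63 - ⅑*(-19)) = -(-379/63 + 19/9) = -1*(-82/21) = 82/21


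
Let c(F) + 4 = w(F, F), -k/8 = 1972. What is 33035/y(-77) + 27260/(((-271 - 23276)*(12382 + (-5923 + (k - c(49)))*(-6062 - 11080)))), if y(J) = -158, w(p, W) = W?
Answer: -616917931678769/2950598855874 ≈ -209.08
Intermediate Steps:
k = -15776 (k = -8*1972 = -15776)
c(F) = -4 + F
33035/y(-77) + 27260/(((-271 - 23276)*(12382 + (-5923 + (k - c(49)))*(-6062 - 11080)))) = 33035/(-158) + 27260/(((-271 - 23276)*(12382 + (-5923 + (-15776 - (-4 + 49)))*(-6062 - 11080)))) = 33035*(-1/158) + 27260/((-23547*(12382 + (-5923 + (-15776 - 1*45))*(-17142)))) = -33035/158 + 27260/((-23547*(12382 + (-5923 + (-15776 - 45))*(-17142)))) = -33035/158 + 27260/((-23547*(12382 + (-5923 - 15821)*(-17142)))) = -33035/158 + 27260/((-23547*(12382 - 21744*(-17142)))) = -33035/158 + 27260/((-23547*(12382 + 372735648))) = -33035/158 + 27260/((-23547*372748030)) = -33035/158 + 27260/(-8777097862410) = -33035/158 + 27260*(-1/8777097862410) = -33035/158 - 58/18674676303 = -616917931678769/2950598855874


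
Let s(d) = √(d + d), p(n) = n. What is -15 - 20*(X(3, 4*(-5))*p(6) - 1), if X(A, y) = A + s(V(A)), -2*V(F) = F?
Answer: -355 - 120*I*√3 ≈ -355.0 - 207.85*I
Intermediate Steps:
V(F) = -F/2
s(d) = √2*√d (s(d) = √(2*d) = √2*√d)
X(A, y) = A + √(-A) (X(A, y) = A + √2*√(-A/2) = A + √2*(√2*√(-A)/2) = A + √(-A))
-15 - 20*(X(3, 4*(-5))*p(6) - 1) = -15 - 20*((3 + √(-1*3))*6 - 1) = -15 - 20*((3 + √(-3))*6 - 1) = -15 - 20*((3 + I*√3)*6 - 1) = -15 - 20*((18 + 6*I*√3) - 1) = -15 - 20*(17 + 6*I*√3) = -15 + (-340 - 120*I*√3) = -355 - 120*I*√3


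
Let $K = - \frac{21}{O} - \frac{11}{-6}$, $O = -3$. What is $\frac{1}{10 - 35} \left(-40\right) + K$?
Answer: $\frac{313}{30} \approx 10.433$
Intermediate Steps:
$K = \frac{53}{6}$ ($K = - \frac{21}{-3} - \frac{11}{-6} = \left(-21\right) \left(- \frac{1}{3}\right) - - \frac{11}{6} = 7 + \frac{11}{6} = \frac{53}{6} \approx 8.8333$)
$\frac{1}{10 - 35} \left(-40\right) + K = \frac{1}{10 - 35} \left(-40\right) + \frac{53}{6} = \frac{1}{-25} \left(-40\right) + \frac{53}{6} = \left(- \frac{1}{25}\right) \left(-40\right) + \frac{53}{6} = \frac{8}{5} + \frac{53}{6} = \frac{313}{30}$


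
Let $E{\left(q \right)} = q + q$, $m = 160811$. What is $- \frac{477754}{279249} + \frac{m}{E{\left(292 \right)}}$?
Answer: $\frac{44627302603}{163081416} \approx 273.65$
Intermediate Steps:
$E{\left(q \right)} = 2 q$
$- \frac{477754}{279249} + \frac{m}{E{\left(292 \right)}} = - \frac{477754}{279249} + \frac{160811}{2 \cdot 292} = \left(-477754\right) \frac{1}{279249} + \frac{160811}{584} = - \frac{477754}{279249} + 160811 \cdot \frac{1}{584} = - \frac{477754}{279249} + \frac{160811}{584} = \frac{44627302603}{163081416}$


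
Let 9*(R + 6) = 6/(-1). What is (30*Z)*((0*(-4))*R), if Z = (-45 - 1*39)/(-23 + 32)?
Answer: 0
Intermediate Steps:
R = -20/3 (R = -6 + (6/(-1))/9 = -6 + (6*(-1))/9 = -6 + (1/9)*(-6) = -6 - 2/3 = -20/3 ≈ -6.6667)
Z = -28/3 (Z = (-45 - 39)/9 = -84*1/9 = -28/3 ≈ -9.3333)
(30*Z)*((0*(-4))*R) = (30*(-28/3))*((0*(-4))*(-20/3)) = -0*(-20)/3 = -280*0 = 0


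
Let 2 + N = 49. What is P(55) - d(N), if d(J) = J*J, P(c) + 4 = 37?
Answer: -2176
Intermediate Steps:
N = 47 (N = -2 + 49 = 47)
P(c) = 33 (P(c) = -4 + 37 = 33)
d(J) = J**2
P(55) - d(N) = 33 - 1*47**2 = 33 - 1*2209 = 33 - 2209 = -2176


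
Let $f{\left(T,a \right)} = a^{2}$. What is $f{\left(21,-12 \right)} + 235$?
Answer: $379$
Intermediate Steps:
$f{\left(21,-12 \right)} + 235 = \left(-12\right)^{2} + 235 = 144 + 235 = 379$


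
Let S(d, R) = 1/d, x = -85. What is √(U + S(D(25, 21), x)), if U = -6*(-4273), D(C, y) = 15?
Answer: √5768565/15 ≈ 160.12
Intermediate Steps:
U = 25638
√(U + S(D(25, 21), x)) = √(25638 + 1/15) = √(384571/15) = √5768565/15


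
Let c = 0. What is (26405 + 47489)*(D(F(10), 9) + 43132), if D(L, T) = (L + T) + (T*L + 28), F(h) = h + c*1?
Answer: 3197319486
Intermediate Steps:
F(h) = h (F(h) = h + 0*1 = h + 0 = h)
D(L, T) = 28 + L + T + L*T (D(L, T) = (L + T) + (L*T + 28) = (L + T) + (28 + L*T) = 28 + L + T + L*T)
(26405 + 47489)*(D(F(10), 9) + 43132) = (26405 + 47489)*((28 + 10 + 9 + 10*9) + 43132) = 73894*((28 + 10 + 9 + 90) + 43132) = 73894*(137 + 43132) = 73894*43269 = 3197319486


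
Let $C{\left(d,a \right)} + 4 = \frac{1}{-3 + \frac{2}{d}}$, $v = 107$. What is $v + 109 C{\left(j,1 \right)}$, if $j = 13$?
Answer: $- \frac{13590}{37} \approx -367.3$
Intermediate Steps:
$C{\left(d,a \right)} = -4 + \frac{1}{-3 + \frac{2}{d}}$
$v + 109 C{\left(j,1 \right)} = 107 + 109 \frac{8 - 169}{-2 + 3 \cdot 13} = 107 + 109 \frac{8 - 169}{-2 + 39} = 107 + 109 \cdot \frac{1}{37} \left(-161\right) = 107 + 109 \left(- \frac{161}{37}\right) = 107 - \frac{17549}{37} = - \frac{13590}{37}$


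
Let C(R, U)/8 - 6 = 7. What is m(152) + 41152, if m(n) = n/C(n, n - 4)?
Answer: 534995/13 ≈ 41153.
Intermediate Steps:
C(R, U) = 104 (C(R, U) = 48 + 8*7 = 48 + 56 = 104)
m(n) = n/104
m(152) + 41152 = (1/104)*152 + 41152 = 19/13 + 41152 = 534995/13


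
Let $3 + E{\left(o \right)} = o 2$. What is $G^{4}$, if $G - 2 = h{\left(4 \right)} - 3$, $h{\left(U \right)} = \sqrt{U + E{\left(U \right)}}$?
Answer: $16$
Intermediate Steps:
$E{\left(o \right)} = -3 + 2 o$ ($E{\left(o \right)} = -3 + o 2 = -3 + 2 o$)
$h{\left(U \right)} = \sqrt{-3 + 3 U}$ ($h{\left(U \right)} = \sqrt{U + \left(-3 + 2 U\right)} = \sqrt{-3 + 3 U}$)
$G = 2$ ($G = 2 + \left(\sqrt{-3 + 3 \cdot 4} - 3\right) = 2 - \left(3 - \sqrt{-3 + 12}\right) = 2 - \left(3 - \sqrt{9}\right) = 2 + \left(3 - 3\right) = 2 + 0 = 2$)
$G^{4} = 2^{4} = 16$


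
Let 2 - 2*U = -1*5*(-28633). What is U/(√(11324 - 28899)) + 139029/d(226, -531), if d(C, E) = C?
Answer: 139029/226 + 143163*I*√703/7030 ≈ 615.17 + 539.95*I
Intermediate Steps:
U = -143163/2 (U = 1 - (-1*5)*(-28633)/2 = 1 - (-5)*(-28633)/2 = 1 - ½*143165 = 1 - 143165/2 = -143163/2 ≈ -71582.)
U/(√(11324 - 28899)) + 139029/d(226, -531) = -143163/(2*√(11324 - 28899)) + 139029/226 = -143163*(-I*√703/3515)/2 + 139029*(1/226) = -143163*(-I*√703/3515)/2 + 139029/226 = -(-143163)*I*√703/7030 + 139029/226 = 143163*I*√703/7030 + 139029/226 = 139029/226 + 143163*I*√703/7030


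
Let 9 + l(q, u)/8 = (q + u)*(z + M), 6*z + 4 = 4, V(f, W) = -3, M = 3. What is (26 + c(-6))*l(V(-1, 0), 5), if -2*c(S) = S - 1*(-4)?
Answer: -648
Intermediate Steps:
z = 0 (z = -2/3 + (1/6)*4 = -2/3 + 2/3 = 0)
l(q, u) = -72 + 24*q + 24*u (l(q, u) = -72 + 8*((q + u)*(0 + 3)) = -72 + 8*((q + u)*3) = -72 + 8*(3*q + 3*u) = -72 + (24*q + 24*u) = -72 + 24*q + 24*u)
c(S) = -2 - S/2 (c(S) = -(S - 1*(-4))/2 = -(S + 4)/2 = -(4 + S)/2 = -2 - S/2)
(26 + c(-6))*l(V(-1, 0), 5) = (26 + (-2 - 1/2*(-6)))*(-72 + 24*(-3) + 24*5) = (26 + (-2 + 3))*(-72 - 72 + 120) = (26 + 1)*(-24) = 27*(-24) = -648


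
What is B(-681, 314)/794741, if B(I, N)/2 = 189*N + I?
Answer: 117330/794741 ≈ 0.14763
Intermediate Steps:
B(I, N) = 2*I + 378*N (B(I, N) = 2*(189*N + I) = 2*(I + 189*N) = 2*I + 378*N)
B(-681, 314)/794741 = (2*(-681) + 378*314)/794741 = (-1362 + 118692)*(1/794741) = 117330*(1/794741) = 117330/794741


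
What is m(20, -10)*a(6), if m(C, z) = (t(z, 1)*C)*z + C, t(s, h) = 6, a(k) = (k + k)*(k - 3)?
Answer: -42480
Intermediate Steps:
a(k) = 2*k*(-3 + k) (a(k) = (2*k)*(-3 + k) = 2*k*(-3 + k))
m(C, z) = C + 6*C*z (m(C, z) = (6*C)*z + C = 6*C*z + C = C + 6*C*z)
m(20, -10)*a(6) = (20*(1 + 6*(-10)))*(2*6*(-3 + 6)) = (20*(1 - 60))*(2*6*3) = (20*(-59))*36 = -1180*36 = -42480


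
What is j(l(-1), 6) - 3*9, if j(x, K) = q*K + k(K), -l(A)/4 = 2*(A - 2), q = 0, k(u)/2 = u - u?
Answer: -27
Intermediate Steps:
k(u) = 0 (k(u) = 2*(u - u) = 2*0 = 0)
l(A) = 16 - 8*A (l(A) = -8*(A - 2) = -8*(-2 + A) = -4*(-4 + 2*A) = 16 - 8*A)
j(x, K) = 0 (j(x, K) = 0*K + 0 = 0 + 0 = 0)
j(l(-1), 6) - 3*9 = 0 - 3*9 = 0 - 27 = -27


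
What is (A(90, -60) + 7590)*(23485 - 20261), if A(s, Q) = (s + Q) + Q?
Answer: 24373440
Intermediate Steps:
A(s, Q) = s + 2*Q (A(s, Q) = (Q + s) + Q = s + 2*Q)
(A(90, -60) + 7590)*(23485 - 20261) = ((90 + 2*(-60)) + 7590)*(23485 - 20261) = ((90 - 120) + 7590)*3224 = (-30 + 7590)*3224 = 7560*3224 = 24373440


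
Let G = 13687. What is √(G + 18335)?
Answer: 3*√3558 ≈ 178.95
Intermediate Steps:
√(G + 18335) = √(13687 + 18335) = √32022 = 3*√3558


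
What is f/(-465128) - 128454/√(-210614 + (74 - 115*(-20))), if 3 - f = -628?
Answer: -631/465128 + 64227*I*√13015/26030 ≈ -0.0013566 + 281.49*I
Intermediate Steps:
f = 631 (f = 3 - 1*(-628) = 3 + 628 = 631)
f/(-465128) - 128454/√(-210614 + (74 - 115*(-20))) = 631/(-465128) - 128454/√(-210614 + (74 - 115*(-20))) = 631*(-1/465128) - 128454/√(-210614 + (74 + 2300)) = -631/465128 - 128454/√(-210614 + 2374) = -631/465128 - 128454*(-I*√13015/52060) = -631/465128 - (-64227)*I*√13015/26030 = -631/465128 + 64227*I*√13015/26030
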